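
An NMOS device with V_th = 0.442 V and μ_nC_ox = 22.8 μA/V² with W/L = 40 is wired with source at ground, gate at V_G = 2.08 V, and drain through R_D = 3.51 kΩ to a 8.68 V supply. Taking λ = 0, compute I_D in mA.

I_D = 1.22 mA

V_GS = V_G = 2.08 V, so V_ov = 2.08 − 0.442 = 1.64 V.
k_n = μ_nC_ox · (W/L) = 0.912 mA/V².
Assume saturation: I_D = ½ k_n V_ov² = 0.5 × 0.912 × 1.64² = 1.22 mA, giving V_DS = V_DD − I_D R_D = 8.68 − 1.22 × 3.51 = 4.39 V.
V_DS = 4.39 V ≥ V_ov = 1.64 V, confirming saturation.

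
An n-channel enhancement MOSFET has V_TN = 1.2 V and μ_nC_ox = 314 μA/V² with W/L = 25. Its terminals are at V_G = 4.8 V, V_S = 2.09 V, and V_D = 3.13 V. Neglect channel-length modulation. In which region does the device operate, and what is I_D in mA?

Triode; I_D = 8.08 mA

V_GS = V_G − V_S = 4.8 − 2.09 = 2.71 V; V_DS = V_D − V_S = 3.13 − 2.09 = 1.04 V.
k_n = μ_nC_ox · (W/L) = 7.85 mA/V².
V_ov = V_GS − V_TN = 2.71 − 1.2 = 1.51 V.
Since V_DS = 1.04 V < V_ov = 1.51 V, the device is in the triode region.
I_D = k_n [V_ov · V_DS − ½ V_DS²] = 7.85 × [1.51 × 1.04 − 0.5 × 1.04²] = 8.08 mA.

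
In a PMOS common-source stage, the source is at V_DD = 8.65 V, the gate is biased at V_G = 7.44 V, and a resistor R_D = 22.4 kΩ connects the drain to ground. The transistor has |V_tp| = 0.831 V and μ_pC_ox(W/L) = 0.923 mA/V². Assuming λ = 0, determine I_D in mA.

V_SG = V_DD − V_G = 8.65 − 7.44 = 1.21 V, so V_ov = 1.21 − 0.831 = 0.379 V.
Assume saturation: I_D = ½ k_p V_ov² = 0.5 × 0.923 × 0.379² = 0.0663 mA, giving V_SD = V_DD − I_D R_D = 8.65 − 0.0663 × 22.4 = 7.17 V.
V_SD = 7.17 V ≥ V_ov = 0.379 V, confirming saturation.

I_D = 0.0663 mA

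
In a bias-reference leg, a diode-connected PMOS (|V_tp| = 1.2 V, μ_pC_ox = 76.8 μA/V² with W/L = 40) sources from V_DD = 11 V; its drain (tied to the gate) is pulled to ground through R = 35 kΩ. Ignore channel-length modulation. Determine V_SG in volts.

With gate tied to drain, V_SG = V_SD ≥ V_SG − |V_tp|, so the device is in saturation.
k_p = μ_pC_ox · (W/L) = 3.072 mA/V².
KCL at the drain: ½ k_p (V_SG − |V_tp|)² = (V_DD − V_SG)/R.
Let x = V_SG − 1.2. Then 53.8 x² + x − 9.8 = 0, giving x = 0.418 V (positive root), so V_SG = 1.62 V.
I_D = (V_DD − V_SG)/R = (11 − 1.62) / 35 = 0.268 mA.

V_SG = 1.62 V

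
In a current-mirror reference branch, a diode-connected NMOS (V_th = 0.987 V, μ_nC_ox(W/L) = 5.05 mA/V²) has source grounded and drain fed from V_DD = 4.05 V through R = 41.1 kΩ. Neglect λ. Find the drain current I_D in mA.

I_D = 0.0705 mA

With gate tied to drain, V_GS = V_DS ≥ V_GS − V_th, so the device is in saturation.
KCL at the drain: ½ k_n (V_GS − V_th)² = (V_DD − V_GS)/R.
Let x = V_GS − 0.987. Then 104 x² + x − 3.063 = 0, giving x = 0.167 V (positive root), so V_GS = 1.15 V.
I_D = (V_DD − V_GS)/R = (4.05 − 1.15) / 41.1 = 0.0705 mA.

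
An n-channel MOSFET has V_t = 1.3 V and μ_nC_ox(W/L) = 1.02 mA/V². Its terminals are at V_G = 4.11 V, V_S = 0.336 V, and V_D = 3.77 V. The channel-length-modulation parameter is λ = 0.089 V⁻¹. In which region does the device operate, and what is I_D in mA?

Saturation; I_D = 4.08 mA

V_GS = V_G − V_S = 4.11 − 0.336 = 3.77 V; V_DS = V_D − V_S = 3.77 − 0.336 = 3.43 V.
V_ov = V_GS − V_t = 3.77 − 1.3 = 2.47 V.
Since V_DS = 3.43 V ≥ V_ov = 2.47 V, the device is in saturation.
I_D = ½ k_n V_ov² (1 + λ V_DS) = 0.5 × 1.02 × 2.47² × (1 + 0.089 × 3.43) = 4.08 mA.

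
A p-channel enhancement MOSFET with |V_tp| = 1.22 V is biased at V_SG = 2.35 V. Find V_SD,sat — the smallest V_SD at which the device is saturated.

The boundary between triode and saturation is V_SD = V_SG − |V_tp| = V_ov.
V_ov = 2.35 − 1.22 = 1.13 V.

V_SD,sat = 1.13 V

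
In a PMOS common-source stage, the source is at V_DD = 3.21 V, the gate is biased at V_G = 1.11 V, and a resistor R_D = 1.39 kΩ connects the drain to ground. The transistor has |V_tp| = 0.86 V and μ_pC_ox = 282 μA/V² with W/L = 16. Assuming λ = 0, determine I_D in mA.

V_SG = V_DD − V_G = 3.21 − 1.11 = 2.1 V, so V_ov = 2.1 − 0.86 = 1.24 V.
k_p = μ_pC_ox · (W/L) = 4.512 mA/V².
Assume saturation: I_D = ½ k_p V_ov² = 0.5 × 4.512 × 1.24² = 3.47 mA, giving V_SD = V_DD − I_D R_D = 3.21 − 3.47 × 1.39 = -1.61 V.
But -1.61 V < V_ov = 1.24 V, so the device is actually in triode.
In triode I_D = k_p[V_ov V_SD − ½ V_SD²] and I_D = (V_DD − V_SD)/R_D. Equating: 3.14 V_SD² − 8.777 V_SD + 3.21 = 0, giving V_SD = 0.433 V (the root below V_ov).
I_D = (3.21 − 0.433) / 1.39 = 2 mA.

I_D = 2.00 mA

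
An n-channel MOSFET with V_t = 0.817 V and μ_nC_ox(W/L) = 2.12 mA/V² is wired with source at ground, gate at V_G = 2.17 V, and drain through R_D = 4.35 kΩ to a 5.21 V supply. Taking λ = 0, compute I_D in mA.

V_GS = V_G = 2.17 V, so V_ov = 2.17 − 0.817 = 1.35 V.
Assume saturation: I_D = ½ k_n V_ov² = 0.5 × 2.12 × 1.35² = 1.94 mA, giving V_DS = V_DD − I_D R_D = 5.21 − 1.94 × 4.35 = -3.23 V.
But -3.23 V < V_ov = 1.35 V, so the device is actually in triode.
In triode I_D = k_n[V_ov V_DS − ½ V_DS²] and I_D = (V_DD − V_DS)/R_D. Equating: 4.61 V_DS² − 13.48 V_DS + 5.21 = 0, giving V_DS = 0.458 V (the root below V_ov).
I_D = (5.21 − 0.458) / 4.35 = 1.09 mA.

I_D = 1.09 mA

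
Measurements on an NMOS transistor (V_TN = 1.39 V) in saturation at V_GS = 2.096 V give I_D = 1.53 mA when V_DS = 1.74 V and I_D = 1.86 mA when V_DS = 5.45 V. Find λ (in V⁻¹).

With V_GS fixed, I_D ∝ (1 + λ V_DS) in saturation, so I_D2/I_D1 = (1 + λ V_DS2)/(1 + λ V_DS1).
1.86/1.53 = 1.216 = (1 + 5.45 λ)/(1 + 1.74 λ).
Solving: λ (I_D1 V_DS2 − I_D2 V_DS1) = I_D2 − I_D1, so λ = (1.86 − 1.53) / (1.53 × 5.45 − 1.86 × 1.74) = 0.33 / 5.1 = 0.0647 V⁻¹.

λ = 0.0647 V⁻¹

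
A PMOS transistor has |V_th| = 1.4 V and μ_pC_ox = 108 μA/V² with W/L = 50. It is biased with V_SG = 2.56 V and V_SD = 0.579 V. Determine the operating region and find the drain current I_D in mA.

k_p = μ_pC_ox · (W/L) = 5.4 mA/V².
V_ov = V_SG − |V_th| = 2.56 − 1.4 = 1.16 V.
Since V_SD = 0.579 V < V_ov = 1.16 V, the device is in the triode region.
I_D = k_p [V_ov · V_SD − ½ V_SD²] = 5.4 × [1.16 × 0.579 − 0.5 × 0.579²] = 2.72 mA.

Triode; I_D = 2.72 mA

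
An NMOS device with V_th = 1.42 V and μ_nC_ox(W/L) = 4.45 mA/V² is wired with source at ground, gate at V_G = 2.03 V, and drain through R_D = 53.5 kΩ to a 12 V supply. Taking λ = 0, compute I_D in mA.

I_D = 0.223 mA

V_GS = V_G = 2.03 V, so V_ov = 2.03 − 1.42 = 0.61 V.
Assume saturation: I_D = ½ k_n V_ov² = 0.5 × 4.45 × 0.61² = 0.828 mA, giving V_DS = V_DD − I_D R_D = 12 − 0.828 × 53.5 = -32.3 V.
But -32.3 V < V_ov = 0.61 V, so the device is actually in triode.
In triode I_D = k_n[V_ov V_DS − ½ V_DS²] and I_D = (V_DD − V_DS)/R_D. Equating: 119 V_DS² − 146.2 V_DS + 12 = 0, giving V_DS = 0.0884 V (the root below V_ov).
I_D = (12 − 0.0884) / 53.5 = 0.223 mA.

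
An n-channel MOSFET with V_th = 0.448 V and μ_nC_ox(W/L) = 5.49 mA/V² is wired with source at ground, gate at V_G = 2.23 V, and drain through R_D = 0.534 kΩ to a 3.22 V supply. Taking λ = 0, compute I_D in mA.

I_D = 4.90 mA

V_GS = V_G = 2.23 V, so V_ov = 2.23 − 0.448 = 1.78 V.
Assume saturation: I_D = ½ k_n V_ov² = 0.5 × 5.49 × 1.78² = 8.72 mA, giving V_DS = V_DD − I_D R_D = 3.22 − 8.72 × 0.534 = -1.43 V.
But -1.43 V < V_ov = 1.78 V, so the device is actually in triode.
In triode I_D = k_n[V_ov V_DS − ½ V_DS²] and I_D = (V_DD − V_DS)/R_D. Equating: 1.47 V_DS² − 6.224 V_DS + 3.22 = 0, giving V_DS = 0.603 V (the root below V_ov).
I_D = (3.22 − 0.603) / 0.534 = 4.9 mA.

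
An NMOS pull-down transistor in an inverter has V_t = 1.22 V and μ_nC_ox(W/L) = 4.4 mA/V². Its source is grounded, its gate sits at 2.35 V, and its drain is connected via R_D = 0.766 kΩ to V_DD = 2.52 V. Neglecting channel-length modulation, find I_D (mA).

V_GS = V_G = 2.35 V, so V_ov = 2.35 − 1.22 = 1.13 V.
Assume saturation: I_D = ½ k_n V_ov² = 0.5 × 4.4 × 1.13² = 2.81 mA, giving V_DS = V_DD − I_D R_D = 2.52 − 2.81 × 0.766 = 0.368 V.
But 0.368 V < V_ov = 1.13 V, so the device is actually in triode.
In triode I_D = k_n[V_ov V_DS − ½ V_DS²] and I_D = (V_DD − V_DS)/R_D. Equating: 1.69 V_DS² − 4.809 V_DS + 2.52 = 0, giving V_DS = 0.692 V (the root below V_ov).
I_D = (2.52 − 0.692) / 0.766 = 2.39 mA.

I_D = 2.39 mA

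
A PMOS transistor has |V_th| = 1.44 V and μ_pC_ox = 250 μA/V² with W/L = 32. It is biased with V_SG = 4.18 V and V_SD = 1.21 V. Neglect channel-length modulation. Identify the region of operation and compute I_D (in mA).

k_p = μ_pC_ox · (W/L) = 8 mA/V².
V_ov = V_SG − |V_th| = 4.18 − 1.44 = 2.74 V.
Since V_SD = 1.21 V < V_ov = 2.74 V, the device is in the triode region.
I_D = k_p [V_ov · V_SD − ½ V_SD²] = 8 × [2.74 × 1.21 − 0.5 × 1.21²] = 20.7 mA.

Triode; I_D = 20.7 mA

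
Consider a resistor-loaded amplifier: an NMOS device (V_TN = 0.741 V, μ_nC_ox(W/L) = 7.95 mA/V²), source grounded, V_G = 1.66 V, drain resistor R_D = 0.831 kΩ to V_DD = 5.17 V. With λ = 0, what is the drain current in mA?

I_D = 3.36 mA

V_GS = V_G = 1.66 V, so V_ov = 1.66 − 0.741 = 0.919 V.
Assume saturation: I_D = ½ k_n V_ov² = 0.5 × 7.95 × 0.919² = 3.36 mA, giving V_DS = V_DD − I_D R_D = 5.17 − 3.36 × 0.831 = 2.38 V.
V_DS = 2.38 V ≥ V_ov = 0.919 V, confirming saturation.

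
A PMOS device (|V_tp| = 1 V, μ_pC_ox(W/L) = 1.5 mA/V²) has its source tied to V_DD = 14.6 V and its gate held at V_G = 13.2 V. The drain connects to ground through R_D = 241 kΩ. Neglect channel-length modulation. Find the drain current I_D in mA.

V_SG = V_DD − V_G = 14.6 − 13.2 = 1.4 V, so V_ov = 1.4 − 1 = 0.4 V.
Assume saturation: I_D = ½ k_p V_ov² = 0.5 × 1.5 × 0.4² = 0.12 mA, giving V_SD = V_DD − I_D R_D = 14.6 − 0.12 × 241 = -14.3 V.
But -14.3 V < V_ov = 0.4 V, so the device is actually in triode.
In triode I_D = k_p[V_ov V_SD − ½ V_SD²] and I_D = (V_DD − V_SD)/R_D. Equating: 181 V_SD² − 145.6 V_SD + 14.6 = 0, giving V_SD = 0.117 V (the root below V_ov).
I_D = (14.6 − 0.117) / 241 = 0.0601 mA.

I_D = 0.0601 mA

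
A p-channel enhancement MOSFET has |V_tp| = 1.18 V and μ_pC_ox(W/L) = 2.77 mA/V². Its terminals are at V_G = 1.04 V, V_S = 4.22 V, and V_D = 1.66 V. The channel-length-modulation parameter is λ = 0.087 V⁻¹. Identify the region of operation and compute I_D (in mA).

V_SG = V_S − V_G = 4.22 − 1.04 = 3.18 V; V_SD = V_S − V_D = 4.22 − 1.66 = 2.56 V.
V_ov = V_SG − |V_tp| = 3.18 − 1.18 = 2 V.
Since V_SD = 2.56 V ≥ V_ov = 2 V, the device is in saturation.
I_D = ½ k_p V_ov² (1 + λ V_SD) = 0.5 × 2.77 × 2² × (1 + 0.087 × 2.56) = 6.77 mA.

Saturation; I_D = 6.77 mA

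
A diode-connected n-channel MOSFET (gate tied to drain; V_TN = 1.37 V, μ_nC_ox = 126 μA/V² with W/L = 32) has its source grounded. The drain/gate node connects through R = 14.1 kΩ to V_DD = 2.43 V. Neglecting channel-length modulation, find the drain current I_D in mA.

With gate tied to drain, V_GS = V_DS ≥ V_GS − V_TN, so the device is in saturation.
k_n = μ_nC_ox · (W/L) = 4.032 mA/V².
KCL at the drain: ½ k_n (V_GS − V_TN)² = (V_DD − V_GS)/R.
Let x = V_GS − 1.37. Then 28.4 x² + x − 1.06 = 0, giving x = 0.176 V (positive root), so V_GS = 1.55 V.
I_D = (V_DD − V_GS)/R = (2.43 − 1.55) / 14.1 = 0.0627 mA.

I_D = 0.0627 mA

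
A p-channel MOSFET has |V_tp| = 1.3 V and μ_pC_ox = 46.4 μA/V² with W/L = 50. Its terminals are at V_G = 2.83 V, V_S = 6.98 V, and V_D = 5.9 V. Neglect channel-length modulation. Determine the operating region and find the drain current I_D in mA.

Triode; I_D = 5.79 mA

V_SG = V_S − V_G = 6.98 − 2.83 = 4.15 V; V_SD = V_S − V_D = 6.98 − 5.9 = 1.08 V.
k_p = μ_pC_ox · (W/L) = 2.32 mA/V².
V_ov = V_SG − |V_tp| = 4.15 − 1.3 = 2.85 V.
Since V_SD = 1.08 V < V_ov = 2.85 V, the device is in the triode region.
I_D = k_p [V_ov · V_SD − ½ V_SD²] = 2.32 × [2.85 × 1.08 − 0.5 × 1.08²] = 5.79 mA.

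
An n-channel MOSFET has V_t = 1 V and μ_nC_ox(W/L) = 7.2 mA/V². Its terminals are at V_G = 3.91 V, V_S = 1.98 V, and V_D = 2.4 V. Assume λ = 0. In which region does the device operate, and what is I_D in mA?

Triode; I_D = 2.18 mA

V_GS = V_G − V_S = 3.91 − 1.98 = 1.93 V; V_DS = V_D − V_S = 2.4 − 1.98 = 0.42 V.
V_ov = V_GS − V_t = 1.93 − 1 = 0.93 V.
Since V_DS = 0.42 V < V_ov = 0.93 V, the device is in the triode region.
I_D = k_n [V_ov · V_DS − ½ V_DS²] = 7.2 × [0.93 × 0.42 − 0.5 × 0.42²] = 2.18 mA.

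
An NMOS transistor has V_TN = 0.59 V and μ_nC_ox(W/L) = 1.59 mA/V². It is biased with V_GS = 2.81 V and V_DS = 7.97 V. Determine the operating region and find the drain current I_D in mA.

V_ov = V_GS − V_TN = 2.81 − 0.59 = 2.22 V.
Since V_DS = 7.97 V ≥ V_ov = 2.22 V, the device is in saturation.
I_D = ½ k_n V_ov² = 0.5 × 1.59 × 2.22² = 3.92 mA.

Saturation; I_D = 3.92 mA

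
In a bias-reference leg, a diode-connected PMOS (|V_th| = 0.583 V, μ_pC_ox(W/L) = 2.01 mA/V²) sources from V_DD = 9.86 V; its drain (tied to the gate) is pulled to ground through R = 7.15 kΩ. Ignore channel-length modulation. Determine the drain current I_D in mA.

I_D = 1.15 mA

With gate tied to drain, V_SG = V_SD ≥ V_SG − |V_th|, so the device is in saturation.
KCL at the drain: ½ k_p (V_SG − |V_th|)² = (V_DD − V_SG)/R.
Let x = V_SG − 0.583. Then 7.19 x² + x − 9.277 = 0, giving x = 1.07 V (positive root), so V_SG = 1.65 V.
I_D = (V_DD − V_SG)/R = (9.86 − 1.65) / 7.15 = 1.15 mA.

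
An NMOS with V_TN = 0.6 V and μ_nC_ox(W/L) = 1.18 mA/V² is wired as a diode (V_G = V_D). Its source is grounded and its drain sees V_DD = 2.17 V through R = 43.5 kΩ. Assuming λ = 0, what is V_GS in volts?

V_GS = 0.829 V

With gate tied to drain, V_GS = V_DS ≥ V_GS − V_TN, so the device is in saturation.
KCL at the drain: ½ k_n (V_GS − V_TN)² = (V_DD − V_GS)/R.
Let x = V_GS − 0.6. Then 25.7 x² + x − 1.57 = 0, giving x = 0.229 V (positive root), so V_GS = 0.829 V.
I_D = (V_DD − V_GS)/R = (2.17 − 0.829) / 43.5 = 0.0308 mA.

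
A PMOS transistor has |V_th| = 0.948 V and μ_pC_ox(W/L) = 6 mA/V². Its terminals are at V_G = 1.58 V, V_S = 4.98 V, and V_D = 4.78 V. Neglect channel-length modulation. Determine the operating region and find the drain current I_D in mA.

V_SG = V_S − V_G = 4.98 − 1.58 = 3.4 V; V_SD = V_S − V_D = 4.98 − 4.78 = 0.2 V.
V_ov = V_SG − |V_th| = 3.4 − 0.948 = 2.45 V.
Since V_SD = 0.2 V < V_ov = 2.45 V, the device is in the triode region.
I_D = k_p [V_ov · V_SD − ½ V_SD²] = 6 × [2.45 × 0.2 − 0.5 × 0.2²] = 2.82 mA.

Triode; I_D = 2.82 mA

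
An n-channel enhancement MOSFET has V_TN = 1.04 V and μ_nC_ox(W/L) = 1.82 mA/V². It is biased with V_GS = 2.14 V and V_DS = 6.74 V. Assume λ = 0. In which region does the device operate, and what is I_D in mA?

Saturation; I_D = 1.10 mA

V_ov = V_GS − V_TN = 2.14 − 1.04 = 1.1 V.
Since V_DS = 6.74 V ≥ V_ov = 1.1 V, the device is in saturation.
I_D = ½ k_n V_ov² = 0.5 × 1.82 × 1.1² = 1.1 mA.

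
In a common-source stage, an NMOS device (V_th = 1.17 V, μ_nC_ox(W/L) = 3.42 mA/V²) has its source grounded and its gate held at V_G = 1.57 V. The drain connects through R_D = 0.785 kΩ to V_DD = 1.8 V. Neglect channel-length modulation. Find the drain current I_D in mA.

V_GS = V_G = 1.57 V, so V_ov = 1.57 − 1.17 = 0.4 V.
Assume saturation: I_D = ½ k_n V_ov² = 0.5 × 3.42 × 0.4² = 0.274 mA, giving V_DS = V_DD − I_D R_D = 1.8 − 0.274 × 0.785 = 1.59 V.
V_DS = 1.59 V ≥ V_ov = 0.4 V, confirming saturation.

I_D = 0.274 mA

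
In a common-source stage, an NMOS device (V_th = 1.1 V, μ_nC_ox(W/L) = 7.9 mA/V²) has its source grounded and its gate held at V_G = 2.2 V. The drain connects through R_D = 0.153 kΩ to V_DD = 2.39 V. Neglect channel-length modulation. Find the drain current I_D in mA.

I_D = 4.78 mA

V_GS = V_G = 2.2 V, so V_ov = 2.2 − 1.1 = 1.1 V.
Assume saturation: I_D = ½ k_n V_ov² = 0.5 × 7.9 × 1.1² = 4.78 mA, giving V_DS = V_DD − I_D R_D = 2.39 − 4.78 × 0.153 = 1.66 V.
V_DS = 1.66 V ≥ V_ov = 1.1 V, confirming saturation.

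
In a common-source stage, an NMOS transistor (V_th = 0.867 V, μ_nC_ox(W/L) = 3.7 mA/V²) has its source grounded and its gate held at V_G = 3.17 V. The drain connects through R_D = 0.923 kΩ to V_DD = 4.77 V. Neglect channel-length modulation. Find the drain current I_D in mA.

V_GS = V_G = 3.17 V, so V_ov = 3.17 − 0.867 = 2.3 V.
Assume saturation: I_D = ½ k_n V_ov² = 0.5 × 3.7 × 2.3² = 9.81 mA, giving V_DS = V_DD − I_D R_D = 4.77 − 9.81 × 0.923 = -4.29 V.
But -4.29 V < V_ov = 2.3 V, so the device is actually in triode.
In triode I_D = k_n[V_ov V_DS − ½ V_DS²] and I_D = (V_DD − V_DS)/R_D. Equating: 1.71 V_DS² − 8.865 V_DS + 4.77 = 0, giving V_DS = 0.61 V (the root below V_ov).
I_D = (4.77 − 0.61) / 0.923 = 4.51 mA.

I_D = 4.51 mA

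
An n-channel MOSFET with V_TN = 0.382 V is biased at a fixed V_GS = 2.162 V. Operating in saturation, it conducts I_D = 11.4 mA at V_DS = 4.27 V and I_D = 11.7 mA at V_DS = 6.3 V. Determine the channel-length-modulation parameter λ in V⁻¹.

λ = 0.0137 V⁻¹

With V_GS fixed, I_D ∝ (1 + λ V_DS) in saturation, so I_D2/I_D1 = (1 + λ V_DS2)/(1 + λ V_DS1).
11.7/11.4 = 1.026 = (1 + 6.3 λ)/(1 + 4.27 λ).
Solving: λ (I_D1 V_DS2 − I_D2 V_DS1) = I_D2 − I_D1, so λ = (11.7 − 11.4) / (11.4 × 6.3 − 11.7 × 4.27) = 0.3 / 21.9 = 0.0137 V⁻¹.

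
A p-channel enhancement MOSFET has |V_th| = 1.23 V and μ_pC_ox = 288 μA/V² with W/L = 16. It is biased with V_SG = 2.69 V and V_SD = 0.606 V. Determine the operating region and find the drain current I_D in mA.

k_p = μ_pC_ox · (W/L) = 4.608 mA/V².
V_ov = V_SG − |V_th| = 2.69 − 1.23 = 1.46 V.
Since V_SD = 0.606 V < V_ov = 1.46 V, the device is in the triode region.
I_D = k_p [V_ov · V_SD − ½ V_SD²] = 4.608 × [1.46 × 0.606 − 0.5 × 0.606²] = 3.23 mA.

Triode; I_D = 3.23 mA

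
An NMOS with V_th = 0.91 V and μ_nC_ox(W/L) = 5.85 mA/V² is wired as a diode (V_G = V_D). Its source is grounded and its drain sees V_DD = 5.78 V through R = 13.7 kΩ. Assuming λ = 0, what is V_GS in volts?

V_GS = 1.25 V

With gate tied to drain, V_GS = V_DS ≥ V_GS − V_th, so the device is in saturation.
KCL at the drain: ½ k_n (V_GS − V_th)² = (V_DD − V_GS)/R.
Let x = V_GS − 0.91. Then 40.1 x² + x − 4.87 = 0, giving x = 0.336 V (positive root), so V_GS = 1.25 V.
I_D = (V_DD − V_GS)/R = (5.78 − 1.25) / 13.7 = 0.331 mA.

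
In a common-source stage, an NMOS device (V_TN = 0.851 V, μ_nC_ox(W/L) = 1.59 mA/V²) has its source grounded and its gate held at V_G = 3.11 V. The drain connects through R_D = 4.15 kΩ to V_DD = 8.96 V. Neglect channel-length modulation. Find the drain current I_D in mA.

I_D = 2.00 mA

V_GS = V_G = 3.11 V, so V_ov = 3.11 − 0.851 = 2.26 V.
Assume saturation: I_D = ½ k_n V_ov² = 0.5 × 1.59 × 2.26² = 4.06 mA, giving V_DS = V_DD − I_D R_D = 8.96 − 4.06 × 4.15 = -7.88 V.
But -7.88 V < V_ov = 2.26 V, so the device is actually in triode.
In triode I_D = k_n[V_ov V_DS − ½ V_DS²] and I_D = (V_DD − V_DS)/R_D. Equating: 3.3 V_DS² − 15.91 V_DS + 8.96 = 0, giving V_DS = 0.651 V (the root below V_ov).
I_D = (8.96 − 0.651) / 4.15 = 2 mA.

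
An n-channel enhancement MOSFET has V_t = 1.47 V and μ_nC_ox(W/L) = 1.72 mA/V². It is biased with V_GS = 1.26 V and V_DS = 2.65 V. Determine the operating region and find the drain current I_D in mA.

Cutoff; I_D = 0 mA

V_GS = 1.26 V < V_t = 1.47 V, so the transistor is in cutoff.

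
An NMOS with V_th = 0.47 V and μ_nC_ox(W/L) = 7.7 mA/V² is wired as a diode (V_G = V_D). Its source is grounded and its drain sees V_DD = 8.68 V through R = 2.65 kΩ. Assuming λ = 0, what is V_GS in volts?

With gate tied to drain, V_GS = V_DS ≥ V_GS − V_th, so the device is in saturation.
KCL at the drain: ½ k_n (V_GS − V_th)² = (V_DD − V_GS)/R.
Let x = V_GS − 0.47. Then 10.2 x² + x − 8.21 = 0, giving x = 0.849 V (positive root), so V_GS = 1.32 V.
I_D = (V_DD − V_GS)/R = (8.68 − 1.32) / 2.65 = 2.78 mA.

V_GS = 1.32 V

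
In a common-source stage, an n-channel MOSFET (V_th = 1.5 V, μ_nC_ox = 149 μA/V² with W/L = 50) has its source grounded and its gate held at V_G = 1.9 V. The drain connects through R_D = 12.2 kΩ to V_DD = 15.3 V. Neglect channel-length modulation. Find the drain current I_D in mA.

I_D = 0.596 mA

V_GS = V_G = 1.9 V, so V_ov = 1.9 − 1.5 = 0.4 V.
k_n = μ_nC_ox · (W/L) = 7.45 mA/V².
Assume saturation: I_D = ½ k_n V_ov² = 0.5 × 7.45 × 0.4² = 0.596 mA, giving V_DS = V_DD − I_D R_D = 15.3 − 0.596 × 12.2 = 8.03 V.
V_DS = 8.03 V ≥ V_ov = 0.4 V, confirming saturation.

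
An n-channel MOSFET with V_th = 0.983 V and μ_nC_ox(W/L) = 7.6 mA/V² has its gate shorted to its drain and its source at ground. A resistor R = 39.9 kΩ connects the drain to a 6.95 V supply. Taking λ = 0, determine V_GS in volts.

V_GS = 1.18 V

With gate tied to drain, V_GS = V_DS ≥ V_GS − V_th, so the device is in saturation.
KCL at the drain: ½ k_n (V_GS − V_th)² = (V_DD − V_GS)/R.
Let x = V_GS − 0.983. Then 152 x² + x − 5.967 = 0, giving x = 0.195 V (positive root), so V_GS = 1.18 V.
I_D = (V_DD − V_GS)/R = (6.95 − 1.18) / 39.9 = 0.145 mA.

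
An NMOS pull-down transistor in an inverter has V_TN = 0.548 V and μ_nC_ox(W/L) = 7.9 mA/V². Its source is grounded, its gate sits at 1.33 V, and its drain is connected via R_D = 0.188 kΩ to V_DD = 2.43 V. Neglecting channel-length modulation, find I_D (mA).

V_GS = V_G = 1.33 V, so V_ov = 1.33 − 0.548 = 0.782 V.
Assume saturation: I_D = ½ k_n V_ov² = 0.5 × 7.9 × 0.782² = 2.42 mA, giving V_DS = V_DD − I_D R_D = 2.43 − 2.42 × 0.188 = 1.98 V.
V_DS = 1.98 V ≥ V_ov = 0.782 V, confirming saturation.

I_D = 2.42 mA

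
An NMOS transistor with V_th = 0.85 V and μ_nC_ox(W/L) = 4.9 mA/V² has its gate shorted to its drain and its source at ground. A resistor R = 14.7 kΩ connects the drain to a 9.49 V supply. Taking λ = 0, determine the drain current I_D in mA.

With gate tied to drain, V_GS = V_DS ≥ V_GS − V_th, so the device is in saturation.
KCL at the drain: ½ k_n (V_GS − V_th)² = (V_DD − V_GS)/R.
Let x = V_GS − 0.85. Then 36 x² + x − 8.64 = 0, giving x = 0.476 V (positive root), so V_GS = 1.33 V.
I_D = (V_DD − V_GS)/R = (9.49 − 1.33) / 14.7 = 0.555 mA.

I_D = 0.555 mA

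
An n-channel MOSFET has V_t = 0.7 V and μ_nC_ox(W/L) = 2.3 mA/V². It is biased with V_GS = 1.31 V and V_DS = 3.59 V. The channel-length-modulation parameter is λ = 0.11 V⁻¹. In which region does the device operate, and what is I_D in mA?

V_ov = V_GS − V_t = 1.31 − 0.7 = 0.61 V.
Since V_DS = 3.59 V ≥ V_ov = 0.61 V, the device is in saturation.
I_D = ½ k_n V_ov² (1 + λ V_DS) = 0.5 × 2.3 × 0.61² × (1 + 0.11 × 3.59) = 0.597 mA.

Saturation; I_D = 0.597 mA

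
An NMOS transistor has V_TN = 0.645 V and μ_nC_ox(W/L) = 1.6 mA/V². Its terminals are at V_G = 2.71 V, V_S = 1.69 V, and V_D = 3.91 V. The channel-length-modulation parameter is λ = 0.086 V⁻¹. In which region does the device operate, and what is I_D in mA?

V_GS = V_G − V_S = 2.71 − 1.69 = 1.02 V; V_DS = V_D − V_S = 3.91 − 1.69 = 2.22 V.
V_ov = V_GS − V_TN = 1.02 − 0.645 = 0.375 V.
Since V_DS = 2.22 V ≥ V_ov = 0.375 V, the device is in saturation.
I_D = ½ k_n V_ov² (1 + λ V_DS) = 0.5 × 1.6 × 0.375² × (1 + 0.086 × 2.22) = 0.134 mA.

Saturation; I_D = 0.134 mA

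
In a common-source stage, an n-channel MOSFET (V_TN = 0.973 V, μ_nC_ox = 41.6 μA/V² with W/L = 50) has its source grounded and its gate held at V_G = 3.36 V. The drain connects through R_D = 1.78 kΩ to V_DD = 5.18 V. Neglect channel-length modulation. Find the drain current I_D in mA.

I_D = 2.58 mA

V_GS = V_G = 3.36 V, so V_ov = 3.36 − 0.973 = 2.39 V.
k_n = μ_nC_ox · (W/L) = 2.08 mA/V².
Assume saturation: I_D = ½ k_n V_ov² = 0.5 × 2.08 × 2.39² = 5.93 mA, giving V_DS = V_DD − I_D R_D = 5.18 − 5.93 × 1.78 = -5.37 V.
But -5.37 V < V_ov = 2.39 V, so the device is actually in triode.
In triode I_D = k_n[V_ov V_DS − ½ V_DS²] and I_D = (V_DD − V_DS)/R_D. Equating: 1.85 V_DS² − 9.838 V_DS + 5.18 = 0, giving V_DS = 0.593 V (the root below V_ov).
I_D = (5.18 − 0.593) / 1.78 = 2.58 mA.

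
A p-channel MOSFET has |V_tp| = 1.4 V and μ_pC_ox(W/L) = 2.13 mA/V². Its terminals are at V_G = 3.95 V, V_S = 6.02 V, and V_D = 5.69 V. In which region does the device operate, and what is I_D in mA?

V_SG = V_S − V_G = 6.02 − 3.95 = 2.07 V; V_SD = V_S − V_D = 6.02 − 5.69 = 0.33 V.
V_ov = V_SG − |V_tp| = 2.07 − 1.4 = 0.67 V.
Since V_SD = 0.33 V < V_ov = 0.67 V, the device is in the triode region.
I_D = k_p [V_ov · V_SD − ½ V_SD²] = 2.13 × [0.67 × 0.33 − 0.5 × 0.33²] = 0.355 mA.

Triode; I_D = 0.355 mA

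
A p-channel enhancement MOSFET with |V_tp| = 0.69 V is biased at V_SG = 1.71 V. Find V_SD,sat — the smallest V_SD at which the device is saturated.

V_SD,sat = 1.02 V

The boundary between triode and saturation is V_SD = V_SG − |V_tp| = V_ov.
V_ov = 1.71 − 0.69 = 1.02 V.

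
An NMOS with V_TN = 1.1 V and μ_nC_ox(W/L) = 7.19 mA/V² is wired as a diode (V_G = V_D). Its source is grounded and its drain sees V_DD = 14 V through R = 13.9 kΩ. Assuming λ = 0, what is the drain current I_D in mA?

With gate tied to drain, V_GS = V_DS ≥ V_GS − V_TN, so the device is in saturation.
KCL at the drain: ½ k_n (V_GS − V_TN)² = (V_DD − V_GS)/R.
Let x = V_GS − 1.1. Then 50 x² + x − 12.9 = 0, giving x = 0.498 V (positive root), so V_GS = 1.6 V.
I_D = (V_DD − V_GS)/R = (14 − 1.6) / 13.9 = 0.892 mA.

I_D = 0.892 mA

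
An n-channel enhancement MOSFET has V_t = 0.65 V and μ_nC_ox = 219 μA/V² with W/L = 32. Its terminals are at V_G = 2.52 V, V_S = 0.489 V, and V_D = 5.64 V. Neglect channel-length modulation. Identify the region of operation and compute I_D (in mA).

V_GS = V_G − V_S = 2.52 − 0.489 = 2.03 V; V_DS = V_D − V_S = 5.64 − 0.489 = 5.15 V.
k_n = μ_nC_ox · (W/L) = 7.008 mA/V².
V_ov = V_GS − V_t = 2.03 − 0.65 = 1.38 V.
Since V_DS = 5.15 V ≥ V_ov = 1.38 V, the device is in saturation.
I_D = ½ k_n V_ov² = 0.5 × 7.008 × 1.38² = 6.68 mA.

Saturation; I_D = 6.68 mA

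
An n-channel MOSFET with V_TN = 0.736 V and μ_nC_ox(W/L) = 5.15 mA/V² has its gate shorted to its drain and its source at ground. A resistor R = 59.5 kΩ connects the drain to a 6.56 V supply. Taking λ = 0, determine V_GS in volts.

With gate tied to drain, V_GS = V_DS ≥ V_GS − V_TN, so the device is in saturation.
KCL at the drain: ½ k_n (V_GS − V_TN)² = (V_DD − V_GS)/R.
Let x = V_GS − 0.736. Then 153 x² + x − 5.824 = 0, giving x = 0.192 V (positive root), so V_GS = 0.928 V.
I_D = (V_DD − V_GS)/R = (6.56 − 0.928) / 59.5 = 0.0947 mA.

V_GS = 0.928 V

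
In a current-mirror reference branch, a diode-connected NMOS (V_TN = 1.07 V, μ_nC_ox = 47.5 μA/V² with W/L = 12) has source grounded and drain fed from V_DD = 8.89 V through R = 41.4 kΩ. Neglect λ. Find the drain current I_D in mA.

With gate tied to drain, V_GS = V_DS ≥ V_GS − V_TN, so the device is in saturation.
k_n = μ_nC_ox · (W/L) = 0.57 mA/V².
KCL at the drain: ½ k_n (V_GS − V_TN)² = (V_DD − V_GS)/R.
Let x = V_GS − 1.07. Then 11.8 x² + x − 7.82 = 0, giving x = 0.773 V (positive root), so V_GS = 1.84 V.
I_D = (V_DD − V_GS)/R = (8.89 − 1.84) / 41.4 = 0.17 mA.

I_D = 0.170 mA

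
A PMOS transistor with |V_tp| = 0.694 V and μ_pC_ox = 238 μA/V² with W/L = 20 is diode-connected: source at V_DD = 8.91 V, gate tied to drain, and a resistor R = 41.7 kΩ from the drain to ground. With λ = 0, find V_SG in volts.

V_SG = 0.977 V

With gate tied to drain, V_SG = V_SD ≥ V_SG − |V_tp|, so the device is in saturation.
k_p = μ_pC_ox · (W/L) = 4.76 mA/V².
KCL at the drain: ½ k_p (V_SG − |V_tp|)² = (V_DD − V_SG)/R.
Let x = V_SG − 0.694. Then 99.2 x² + x − 8.216 = 0, giving x = 0.283 V (positive root), so V_SG = 0.977 V.
I_D = (V_DD − V_SG)/R = (8.91 − 0.977) / 41.7 = 0.19 mA.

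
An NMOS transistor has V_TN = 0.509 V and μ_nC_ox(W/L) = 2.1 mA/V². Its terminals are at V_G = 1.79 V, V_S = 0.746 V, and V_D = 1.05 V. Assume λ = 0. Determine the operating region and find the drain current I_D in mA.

Triode; I_D = 0.245 mA

V_GS = V_G − V_S = 1.79 − 0.746 = 1.04 V; V_DS = V_D − V_S = 1.05 − 0.746 = 0.304 V.
V_ov = V_GS − V_TN = 1.04 − 0.509 = 0.535 V.
Since V_DS = 0.304 V < V_ov = 0.535 V, the device is in the triode region.
I_D = k_n [V_ov · V_DS − ½ V_DS²] = 2.1 × [0.535 × 0.304 − 0.5 × 0.304²] = 0.245 mA.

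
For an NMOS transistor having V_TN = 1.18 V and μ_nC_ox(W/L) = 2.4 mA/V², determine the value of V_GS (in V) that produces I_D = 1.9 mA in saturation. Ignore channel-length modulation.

In saturation I_D = ½ k_n (V_GS − V_TN)², so V_GS − V_TN = √(2 I_D / k_n) = √(2 × 1.9 / 2.4) = 1.26 V.
V_GS = 1.18 + 1.26 = 2.44 V.

V_GS = 2.44 V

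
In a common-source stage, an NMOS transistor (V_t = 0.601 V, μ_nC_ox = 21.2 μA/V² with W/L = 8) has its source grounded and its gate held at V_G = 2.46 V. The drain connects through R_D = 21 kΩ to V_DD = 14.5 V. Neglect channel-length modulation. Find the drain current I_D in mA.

I_D = 0.293 mA

V_GS = V_G = 2.46 V, so V_ov = 2.46 − 0.601 = 1.86 V.
k_n = μ_nC_ox · (W/L) = 0.1696 mA/V².
Assume saturation: I_D = ½ k_n V_ov² = 0.5 × 0.1696 × 1.86² = 0.293 mA, giving V_DS = V_DD − I_D R_D = 14.5 − 0.293 × 21 = 8.35 V.
V_DS = 8.35 V ≥ V_ov = 1.86 V, confirming saturation.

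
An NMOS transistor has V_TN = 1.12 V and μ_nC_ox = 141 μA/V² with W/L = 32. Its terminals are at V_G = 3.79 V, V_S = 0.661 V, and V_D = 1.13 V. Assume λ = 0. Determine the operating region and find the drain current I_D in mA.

Triode; I_D = 3.76 mA

V_GS = V_G − V_S = 3.79 − 0.661 = 3.13 V; V_DS = V_D − V_S = 1.13 − 0.661 = 0.469 V.
k_n = μ_nC_ox · (W/L) = 4.512 mA/V².
V_ov = V_GS − V_TN = 3.13 − 1.12 = 2.01 V.
Since V_DS = 0.469 V < V_ov = 2.01 V, the device is in the triode region.
I_D = k_n [V_ov · V_DS − ½ V_DS²] = 4.512 × [2.01 × 0.469 − 0.5 × 0.469²] = 3.76 mA.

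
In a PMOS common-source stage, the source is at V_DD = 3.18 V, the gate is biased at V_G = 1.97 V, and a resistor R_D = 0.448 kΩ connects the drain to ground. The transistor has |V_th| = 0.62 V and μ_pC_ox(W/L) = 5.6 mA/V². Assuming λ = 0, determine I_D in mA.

V_SG = V_DD − V_G = 3.18 − 1.97 = 1.21 V, so V_ov = 1.21 − 0.62 = 0.59 V.
Assume saturation: I_D = ½ k_p V_ov² = 0.5 × 5.6 × 0.59² = 0.975 mA, giving V_SD = V_DD − I_D R_D = 3.18 − 0.975 × 0.448 = 2.74 V.
V_SD = 2.74 V ≥ V_ov = 0.59 V, confirming saturation.

I_D = 0.975 mA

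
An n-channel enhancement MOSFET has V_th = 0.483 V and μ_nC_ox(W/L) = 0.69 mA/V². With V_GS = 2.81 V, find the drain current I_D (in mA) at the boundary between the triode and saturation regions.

I_D = 1.87 mA

At the boundary V_DS = V_ov = V_GS − V_th = 2.81 − 0.483 = 2.33 V.
I_D = ½ k_n V_ov² = 0.5 × 0.69 × 2.33² = 1.87 mA.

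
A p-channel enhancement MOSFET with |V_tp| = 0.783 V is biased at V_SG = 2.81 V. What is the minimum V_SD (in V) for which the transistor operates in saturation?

The boundary between triode and saturation is V_SD = V_SG − |V_tp| = V_ov.
V_ov = 2.81 − 0.783 = 2.03 V.

V_SD,sat = 2.03 V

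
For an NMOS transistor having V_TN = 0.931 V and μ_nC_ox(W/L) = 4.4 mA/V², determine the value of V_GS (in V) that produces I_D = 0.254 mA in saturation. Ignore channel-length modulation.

In saturation I_D = ½ k_n (V_GS − V_TN)², so V_GS − V_TN = √(2 I_D / k_n) = √(2 × 0.254 / 4.4) = 0.34 V.
V_GS = 0.931 + 0.34 = 1.27 V.

V_GS = 1.27 V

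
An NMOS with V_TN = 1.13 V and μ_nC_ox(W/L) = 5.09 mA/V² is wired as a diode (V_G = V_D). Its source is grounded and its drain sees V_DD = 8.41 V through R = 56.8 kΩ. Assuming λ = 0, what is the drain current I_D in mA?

With gate tied to drain, V_GS = V_DS ≥ V_GS − V_TN, so the device is in saturation.
KCL at the drain: ½ k_n (V_GS − V_TN)² = (V_DD − V_GS)/R.
Let x = V_GS − 1.13. Then 145 x² + x − 7.28 = 0, giving x = 0.221 V (positive root), so V_GS = 1.35 V.
I_D = (V_DD − V_GS)/R = (8.41 − 1.35) / 56.8 = 0.124 mA.

I_D = 0.124 mA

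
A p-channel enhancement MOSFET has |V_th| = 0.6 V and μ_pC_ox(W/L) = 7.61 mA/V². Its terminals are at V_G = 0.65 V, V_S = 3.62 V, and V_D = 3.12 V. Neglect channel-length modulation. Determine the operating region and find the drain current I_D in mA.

Triode; I_D = 8.07 mA

V_SG = V_S − V_G = 3.62 − 0.65 = 2.97 V; V_SD = V_S − V_D = 3.62 − 3.12 = 0.5 V.
V_ov = V_SG − |V_th| = 2.97 − 0.6 = 2.37 V.
Since V_SD = 0.5 V < V_ov = 2.37 V, the device is in the triode region.
I_D = k_p [V_ov · V_SD − ½ V_SD²] = 7.61 × [2.37 × 0.5 − 0.5 × 0.5²] = 8.07 mA.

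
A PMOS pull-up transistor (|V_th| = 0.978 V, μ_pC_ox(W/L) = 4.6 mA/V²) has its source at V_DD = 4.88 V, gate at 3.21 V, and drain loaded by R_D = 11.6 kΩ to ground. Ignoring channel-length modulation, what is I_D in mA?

V_SG = V_DD − V_G = 4.88 − 3.21 = 1.67 V, so V_ov = 1.67 − 0.978 = 0.692 V.
Assume saturation: I_D = ½ k_p V_ov² = 0.5 × 4.6 × 0.692² = 1.1 mA, giving V_SD = V_DD − I_D R_D = 4.88 − 1.1 × 11.6 = -7.9 V.
But -7.9 V < V_ov = 0.692 V, so the device is actually in triode.
In triode I_D = k_p[V_ov V_SD − ½ V_SD²] and I_D = (V_DD − V_SD)/R_D. Equating: 26.7 V_SD² − 37.93 V_SD + 4.88 = 0, giving V_SD = 0.143 V (the root below V_ov).
I_D = (4.88 − 0.143) / 11.6 = 0.408 mA.

I_D = 0.408 mA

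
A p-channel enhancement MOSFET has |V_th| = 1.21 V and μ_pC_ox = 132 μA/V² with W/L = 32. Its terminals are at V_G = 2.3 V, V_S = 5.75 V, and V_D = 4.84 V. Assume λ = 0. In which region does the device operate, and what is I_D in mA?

Triode; I_D = 6.86 mA

V_SG = V_S − V_G = 5.75 − 2.3 = 3.45 V; V_SD = V_S − V_D = 5.75 − 4.84 = 0.91 V.
k_p = μ_pC_ox · (W/L) = 4.224 mA/V².
V_ov = V_SG − |V_th| = 3.45 − 1.21 = 2.24 V.
Since V_SD = 0.91 V < V_ov = 2.24 V, the device is in the triode region.
I_D = k_p [V_ov · V_SD − ½ V_SD²] = 4.224 × [2.24 × 0.91 − 0.5 × 0.91²] = 6.86 mA.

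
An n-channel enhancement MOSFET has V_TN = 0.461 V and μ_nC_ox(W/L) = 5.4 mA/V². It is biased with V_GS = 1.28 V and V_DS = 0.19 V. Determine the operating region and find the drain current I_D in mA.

Triode; I_D = 0.743 mA

V_ov = V_GS − V_TN = 1.28 − 0.461 = 0.819 V.
Since V_DS = 0.19 V < V_ov = 0.819 V, the device is in the triode region.
I_D = k_n [V_ov · V_DS − ½ V_DS²] = 5.4 × [0.819 × 0.19 − 0.5 × 0.19²] = 0.743 mA.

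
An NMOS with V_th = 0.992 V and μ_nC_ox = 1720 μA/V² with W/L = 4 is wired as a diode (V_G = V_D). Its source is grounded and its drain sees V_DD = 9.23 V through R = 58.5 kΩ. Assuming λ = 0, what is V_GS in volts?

V_GS = 1.19 V

With gate tied to drain, V_GS = V_DS ≥ V_GS − V_th, so the device is in saturation.
k_n = μ_nC_ox · (W/L) = 6.88 mA/V².
KCL at the drain: ½ k_n (V_GS − V_th)² = (V_DD − V_GS)/R.
Let x = V_GS − 0.992. Then 201 x² + x − 8.238 = 0, giving x = 0.2 V (positive root), so V_GS = 1.19 V.
I_D = (V_DD − V_GS)/R = (9.23 − 1.19) / 58.5 = 0.137 mA.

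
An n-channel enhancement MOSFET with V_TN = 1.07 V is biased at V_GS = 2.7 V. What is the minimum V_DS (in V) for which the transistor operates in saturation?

The boundary between triode and saturation is V_DS = V_GS − V_TN = V_ov.
V_ov = 2.7 − 1.07 = 1.63 V.

V_DS,sat = 1.63 V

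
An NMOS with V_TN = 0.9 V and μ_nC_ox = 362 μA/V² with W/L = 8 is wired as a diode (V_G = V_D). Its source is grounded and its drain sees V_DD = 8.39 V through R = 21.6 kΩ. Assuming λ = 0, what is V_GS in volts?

V_GS = 1.37 V

With gate tied to drain, V_GS = V_DS ≥ V_GS − V_TN, so the device is in saturation.
k_n = μ_nC_ox · (W/L) = 2.896 mA/V².
KCL at the drain: ½ k_n (V_GS − V_TN)² = (V_DD − V_GS)/R.
Let x = V_GS − 0.9. Then 31.3 x² + x − 7.49 = 0, giving x = 0.474 V (positive root), so V_GS = 1.37 V.
I_D = (V_DD − V_GS)/R = (8.39 − 1.37) / 21.6 = 0.325 mA.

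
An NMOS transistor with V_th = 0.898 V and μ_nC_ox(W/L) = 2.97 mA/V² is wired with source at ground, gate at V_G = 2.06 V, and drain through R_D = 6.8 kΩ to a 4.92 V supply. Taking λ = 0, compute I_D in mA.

I_D = 0.691 mA

V_GS = V_G = 2.06 V, so V_ov = 2.06 − 0.898 = 1.16 V.
Assume saturation: I_D = ½ k_n V_ov² = 0.5 × 2.97 × 1.16² = 2.01 mA, giving V_DS = V_DD − I_D R_D = 4.92 − 2.01 × 6.8 = -8.71 V.
But -8.71 V < V_ov = 1.16 V, so the device is actually in triode.
In triode I_D = k_n[V_ov V_DS − ½ V_DS²] and I_D = (V_DD − V_DS)/R_D. Equating: 10.1 V_DS² − 24.47 V_DS + 4.92 = 0, giving V_DS = 0.221 V (the root below V_ov).
I_D = (4.92 − 0.221) / 6.8 = 0.691 mA.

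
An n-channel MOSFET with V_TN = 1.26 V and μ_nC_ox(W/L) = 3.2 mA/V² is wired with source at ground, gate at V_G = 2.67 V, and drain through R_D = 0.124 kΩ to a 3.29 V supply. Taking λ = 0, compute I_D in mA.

I_D = 3.18 mA

V_GS = V_G = 2.67 V, so V_ov = 2.67 − 1.26 = 1.41 V.
Assume saturation: I_D = ½ k_n V_ov² = 0.5 × 3.2 × 1.41² = 3.18 mA, giving V_DS = V_DD − I_D R_D = 3.29 − 3.18 × 0.124 = 2.9 V.
V_DS = 2.9 V ≥ V_ov = 1.41 V, confirming saturation.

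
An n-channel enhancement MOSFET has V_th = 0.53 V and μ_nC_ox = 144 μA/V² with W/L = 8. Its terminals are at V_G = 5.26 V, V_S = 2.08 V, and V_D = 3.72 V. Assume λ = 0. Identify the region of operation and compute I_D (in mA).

V_GS = V_G − V_S = 5.26 − 2.08 = 3.18 V; V_DS = V_D − V_S = 3.72 − 2.08 = 1.64 V.
k_n = μ_nC_ox · (W/L) = 1.152 mA/V².
V_ov = V_GS − V_th = 3.18 − 0.53 = 2.65 V.
Since V_DS = 1.64 V < V_ov = 2.65 V, the device is in the triode region.
I_D = k_n [V_ov · V_DS − ½ V_DS²] = 1.152 × [2.65 × 1.64 − 0.5 × 1.64²] = 3.46 mA.

Triode; I_D = 3.46 mA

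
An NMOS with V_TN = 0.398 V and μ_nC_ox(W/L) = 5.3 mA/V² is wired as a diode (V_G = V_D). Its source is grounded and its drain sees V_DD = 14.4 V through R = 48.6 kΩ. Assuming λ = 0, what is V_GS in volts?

With gate tied to drain, V_GS = V_DS ≥ V_GS − V_TN, so the device is in saturation.
KCL at the drain: ½ k_n (V_GS − V_TN)² = (V_DD − V_GS)/R.
Let x = V_GS − 0.398. Then 129 x² + x − 14 = 0, giving x = 0.326 V (positive root), so V_GS = 0.724 V.
I_D = (V_DD − V_GS)/R = (14.4 − 0.724) / 48.6 = 0.281 mA.

V_GS = 0.724 V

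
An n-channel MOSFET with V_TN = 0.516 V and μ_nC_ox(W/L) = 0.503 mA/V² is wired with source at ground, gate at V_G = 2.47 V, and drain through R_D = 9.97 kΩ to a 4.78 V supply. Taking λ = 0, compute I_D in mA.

V_GS = V_G = 2.47 V, so V_ov = 2.47 − 0.516 = 1.95 V.
Assume saturation: I_D = ½ k_n V_ov² = 0.5 × 0.503 × 1.95² = 0.96 mA, giving V_DS = V_DD − I_D R_D = 4.78 − 0.96 × 9.97 = -4.79 V.
But -4.79 V < V_ov = 1.95 V, so the device is actually in triode.
In triode I_D = k_n[V_ov V_DS − ½ V_DS²] and I_D = (V_DD − V_DS)/R_D. Equating: 2.51 V_DS² − 10.8 V_DS + 4.78 = 0, giving V_DS = 0.501 V (the root below V_ov).
I_D = (4.78 − 0.501) / 9.97 = 0.429 mA.

I_D = 0.429 mA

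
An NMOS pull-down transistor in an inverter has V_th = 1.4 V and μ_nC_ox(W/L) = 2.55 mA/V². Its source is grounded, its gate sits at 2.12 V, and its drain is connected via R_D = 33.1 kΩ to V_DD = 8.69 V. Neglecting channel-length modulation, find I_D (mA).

V_GS = V_G = 2.12 V, so V_ov = 2.12 − 1.4 = 0.72 V.
Assume saturation: I_D = ½ k_n V_ov² = 0.5 × 2.55 × 0.72² = 0.661 mA, giving V_DS = V_DD − I_D R_D = 8.69 − 0.661 × 33.1 = -13.2 V.
But -13.2 V < V_ov = 0.72 V, so the device is actually in triode.
In triode I_D = k_n[V_ov V_DS − ½ V_DS²] and I_D = (V_DD − V_DS)/R_D. Equating: 42.2 V_DS² − 61.77 V_DS + 8.69 = 0, giving V_DS = 0.158 V (the root below V_ov).
I_D = (8.69 − 0.158) / 33.1 = 0.258 mA.

I_D = 0.258 mA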